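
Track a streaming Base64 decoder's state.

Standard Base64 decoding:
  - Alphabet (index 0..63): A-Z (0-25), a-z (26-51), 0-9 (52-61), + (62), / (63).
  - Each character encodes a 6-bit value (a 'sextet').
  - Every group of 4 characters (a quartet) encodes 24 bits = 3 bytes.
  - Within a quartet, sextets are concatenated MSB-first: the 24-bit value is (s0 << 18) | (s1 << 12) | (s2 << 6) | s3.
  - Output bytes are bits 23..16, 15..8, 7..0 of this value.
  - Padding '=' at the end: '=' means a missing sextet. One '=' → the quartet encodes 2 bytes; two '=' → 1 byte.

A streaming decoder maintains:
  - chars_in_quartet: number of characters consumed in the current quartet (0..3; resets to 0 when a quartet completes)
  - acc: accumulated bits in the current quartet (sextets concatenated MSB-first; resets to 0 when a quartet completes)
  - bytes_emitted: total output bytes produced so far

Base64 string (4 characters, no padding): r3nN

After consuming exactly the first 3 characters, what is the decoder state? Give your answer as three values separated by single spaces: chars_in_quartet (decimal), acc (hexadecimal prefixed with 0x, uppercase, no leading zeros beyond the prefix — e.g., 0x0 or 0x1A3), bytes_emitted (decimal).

Answer: 3 0x2BDE7 0

Derivation:
After char 0 ('r'=43): chars_in_quartet=1 acc=0x2B bytes_emitted=0
After char 1 ('3'=55): chars_in_quartet=2 acc=0xAF7 bytes_emitted=0
After char 2 ('n'=39): chars_in_quartet=3 acc=0x2BDE7 bytes_emitted=0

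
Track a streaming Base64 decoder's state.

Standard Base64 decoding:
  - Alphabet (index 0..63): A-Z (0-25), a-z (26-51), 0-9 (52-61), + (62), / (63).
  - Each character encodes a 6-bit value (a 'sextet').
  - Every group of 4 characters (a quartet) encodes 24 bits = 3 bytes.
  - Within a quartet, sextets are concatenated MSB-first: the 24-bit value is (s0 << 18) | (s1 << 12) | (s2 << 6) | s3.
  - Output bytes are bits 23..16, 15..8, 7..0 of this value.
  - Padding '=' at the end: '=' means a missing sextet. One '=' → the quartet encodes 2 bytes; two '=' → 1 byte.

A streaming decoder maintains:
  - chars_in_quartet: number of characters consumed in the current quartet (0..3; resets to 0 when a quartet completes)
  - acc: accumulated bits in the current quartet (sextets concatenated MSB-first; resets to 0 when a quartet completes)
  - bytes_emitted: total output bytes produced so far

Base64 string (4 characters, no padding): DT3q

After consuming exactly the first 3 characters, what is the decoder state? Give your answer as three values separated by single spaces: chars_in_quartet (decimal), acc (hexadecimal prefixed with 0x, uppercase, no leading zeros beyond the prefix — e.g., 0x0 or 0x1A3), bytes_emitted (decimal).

After char 0 ('D'=3): chars_in_quartet=1 acc=0x3 bytes_emitted=0
After char 1 ('T'=19): chars_in_quartet=2 acc=0xD3 bytes_emitted=0
After char 2 ('3'=55): chars_in_quartet=3 acc=0x34F7 bytes_emitted=0

Answer: 3 0x34F7 0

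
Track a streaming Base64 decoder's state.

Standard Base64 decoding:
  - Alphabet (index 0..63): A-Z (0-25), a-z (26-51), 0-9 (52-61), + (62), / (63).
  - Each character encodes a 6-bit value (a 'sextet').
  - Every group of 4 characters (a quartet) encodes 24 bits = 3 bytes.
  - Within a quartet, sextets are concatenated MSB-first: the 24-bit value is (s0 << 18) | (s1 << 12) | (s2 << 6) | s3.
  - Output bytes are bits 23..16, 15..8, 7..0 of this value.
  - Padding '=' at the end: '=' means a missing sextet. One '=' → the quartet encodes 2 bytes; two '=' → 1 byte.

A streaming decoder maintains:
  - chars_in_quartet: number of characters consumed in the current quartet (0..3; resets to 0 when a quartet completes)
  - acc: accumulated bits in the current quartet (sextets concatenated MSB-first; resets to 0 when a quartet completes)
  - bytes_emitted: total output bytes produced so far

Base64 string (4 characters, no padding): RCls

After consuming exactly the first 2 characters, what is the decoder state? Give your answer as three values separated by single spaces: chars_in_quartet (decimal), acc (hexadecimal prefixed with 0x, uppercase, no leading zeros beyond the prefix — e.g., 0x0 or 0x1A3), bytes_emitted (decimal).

Answer: 2 0x442 0

Derivation:
After char 0 ('R'=17): chars_in_quartet=1 acc=0x11 bytes_emitted=0
After char 1 ('C'=2): chars_in_quartet=2 acc=0x442 bytes_emitted=0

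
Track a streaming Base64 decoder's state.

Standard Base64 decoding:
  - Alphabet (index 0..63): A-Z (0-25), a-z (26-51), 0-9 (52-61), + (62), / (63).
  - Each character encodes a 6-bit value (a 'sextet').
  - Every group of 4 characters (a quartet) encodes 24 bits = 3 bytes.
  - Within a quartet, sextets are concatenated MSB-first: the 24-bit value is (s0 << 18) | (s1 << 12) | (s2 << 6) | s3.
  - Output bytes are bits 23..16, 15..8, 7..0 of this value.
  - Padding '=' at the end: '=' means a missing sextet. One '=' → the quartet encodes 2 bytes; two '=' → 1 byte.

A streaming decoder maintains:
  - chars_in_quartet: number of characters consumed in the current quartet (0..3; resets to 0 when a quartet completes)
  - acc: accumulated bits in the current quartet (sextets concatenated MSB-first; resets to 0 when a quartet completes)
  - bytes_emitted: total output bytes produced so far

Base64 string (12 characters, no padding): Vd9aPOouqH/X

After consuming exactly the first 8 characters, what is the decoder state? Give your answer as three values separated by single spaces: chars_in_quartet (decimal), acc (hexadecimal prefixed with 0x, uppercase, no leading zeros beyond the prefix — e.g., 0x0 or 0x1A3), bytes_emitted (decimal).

Answer: 0 0x0 6

Derivation:
After char 0 ('V'=21): chars_in_quartet=1 acc=0x15 bytes_emitted=0
After char 1 ('d'=29): chars_in_quartet=2 acc=0x55D bytes_emitted=0
After char 2 ('9'=61): chars_in_quartet=3 acc=0x1577D bytes_emitted=0
After char 3 ('a'=26): chars_in_quartet=4 acc=0x55DF5A -> emit 55 DF 5A, reset; bytes_emitted=3
After char 4 ('P'=15): chars_in_quartet=1 acc=0xF bytes_emitted=3
After char 5 ('O'=14): chars_in_quartet=2 acc=0x3CE bytes_emitted=3
After char 6 ('o'=40): chars_in_quartet=3 acc=0xF3A8 bytes_emitted=3
After char 7 ('u'=46): chars_in_quartet=4 acc=0x3CEA2E -> emit 3C EA 2E, reset; bytes_emitted=6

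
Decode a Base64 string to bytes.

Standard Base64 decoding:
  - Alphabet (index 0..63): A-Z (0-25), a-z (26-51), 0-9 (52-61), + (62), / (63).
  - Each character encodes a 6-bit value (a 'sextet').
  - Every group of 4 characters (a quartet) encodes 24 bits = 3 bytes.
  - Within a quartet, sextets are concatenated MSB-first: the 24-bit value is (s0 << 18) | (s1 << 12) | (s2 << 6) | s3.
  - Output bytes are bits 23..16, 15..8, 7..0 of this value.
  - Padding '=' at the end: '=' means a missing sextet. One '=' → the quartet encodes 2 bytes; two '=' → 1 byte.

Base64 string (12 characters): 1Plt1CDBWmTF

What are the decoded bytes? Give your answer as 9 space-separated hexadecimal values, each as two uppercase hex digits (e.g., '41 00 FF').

After char 0 ('1'=53): chars_in_quartet=1 acc=0x35 bytes_emitted=0
After char 1 ('P'=15): chars_in_quartet=2 acc=0xD4F bytes_emitted=0
After char 2 ('l'=37): chars_in_quartet=3 acc=0x353E5 bytes_emitted=0
After char 3 ('t'=45): chars_in_quartet=4 acc=0xD4F96D -> emit D4 F9 6D, reset; bytes_emitted=3
After char 4 ('1'=53): chars_in_quartet=1 acc=0x35 bytes_emitted=3
After char 5 ('C'=2): chars_in_quartet=2 acc=0xD42 bytes_emitted=3
After char 6 ('D'=3): chars_in_quartet=3 acc=0x35083 bytes_emitted=3
After char 7 ('B'=1): chars_in_quartet=4 acc=0xD420C1 -> emit D4 20 C1, reset; bytes_emitted=6
After char 8 ('W'=22): chars_in_quartet=1 acc=0x16 bytes_emitted=6
After char 9 ('m'=38): chars_in_quartet=2 acc=0x5A6 bytes_emitted=6
After char 10 ('T'=19): chars_in_quartet=3 acc=0x16993 bytes_emitted=6
After char 11 ('F'=5): chars_in_quartet=4 acc=0x5A64C5 -> emit 5A 64 C5, reset; bytes_emitted=9

Answer: D4 F9 6D D4 20 C1 5A 64 C5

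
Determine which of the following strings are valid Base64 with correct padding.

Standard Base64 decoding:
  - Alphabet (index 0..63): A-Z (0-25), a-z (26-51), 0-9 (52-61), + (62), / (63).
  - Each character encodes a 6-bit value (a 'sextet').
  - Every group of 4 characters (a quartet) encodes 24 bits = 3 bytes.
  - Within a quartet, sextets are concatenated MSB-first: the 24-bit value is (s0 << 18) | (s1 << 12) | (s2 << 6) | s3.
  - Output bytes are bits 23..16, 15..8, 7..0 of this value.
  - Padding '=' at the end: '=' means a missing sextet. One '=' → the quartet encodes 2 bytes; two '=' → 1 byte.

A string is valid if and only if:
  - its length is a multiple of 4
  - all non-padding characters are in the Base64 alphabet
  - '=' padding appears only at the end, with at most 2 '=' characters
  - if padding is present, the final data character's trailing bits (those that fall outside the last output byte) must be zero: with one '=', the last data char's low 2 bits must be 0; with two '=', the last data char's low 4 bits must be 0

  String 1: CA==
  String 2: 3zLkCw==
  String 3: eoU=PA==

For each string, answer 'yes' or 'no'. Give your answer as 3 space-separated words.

Answer: yes yes no

Derivation:
String 1: 'CA==' → valid
String 2: '3zLkCw==' → valid
String 3: 'eoU=PA==' → invalid (bad char(s): ['=']; '=' in middle)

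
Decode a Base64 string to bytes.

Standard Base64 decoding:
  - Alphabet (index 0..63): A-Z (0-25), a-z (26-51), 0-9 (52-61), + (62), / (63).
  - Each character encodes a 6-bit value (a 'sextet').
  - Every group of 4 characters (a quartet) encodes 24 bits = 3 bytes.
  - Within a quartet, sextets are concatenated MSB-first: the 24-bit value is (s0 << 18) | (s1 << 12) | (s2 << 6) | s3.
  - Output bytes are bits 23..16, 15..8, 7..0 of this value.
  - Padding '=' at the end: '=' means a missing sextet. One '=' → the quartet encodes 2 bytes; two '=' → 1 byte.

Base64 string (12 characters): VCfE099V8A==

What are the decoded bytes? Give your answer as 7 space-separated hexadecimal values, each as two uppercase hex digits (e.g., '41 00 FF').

After char 0 ('V'=21): chars_in_quartet=1 acc=0x15 bytes_emitted=0
After char 1 ('C'=2): chars_in_quartet=2 acc=0x542 bytes_emitted=0
After char 2 ('f'=31): chars_in_quartet=3 acc=0x1509F bytes_emitted=0
After char 3 ('E'=4): chars_in_quartet=4 acc=0x5427C4 -> emit 54 27 C4, reset; bytes_emitted=3
After char 4 ('0'=52): chars_in_quartet=1 acc=0x34 bytes_emitted=3
After char 5 ('9'=61): chars_in_quartet=2 acc=0xD3D bytes_emitted=3
After char 6 ('9'=61): chars_in_quartet=3 acc=0x34F7D bytes_emitted=3
After char 7 ('V'=21): chars_in_quartet=4 acc=0xD3DF55 -> emit D3 DF 55, reset; bytes_emitted=6
After char 8 ('8'=60): chars_in_quartet=1 acc=0x3C bytes_emitted=6
After char 9 ('A'=0): chars_in_quartet=2 acc=0xF00 bytes_emitted=6
Padding '==': partial quartet acc=0xF00 -> emit F0; bytes_emitted=7

Answer: 54 27 C4 D3 DF 55 F0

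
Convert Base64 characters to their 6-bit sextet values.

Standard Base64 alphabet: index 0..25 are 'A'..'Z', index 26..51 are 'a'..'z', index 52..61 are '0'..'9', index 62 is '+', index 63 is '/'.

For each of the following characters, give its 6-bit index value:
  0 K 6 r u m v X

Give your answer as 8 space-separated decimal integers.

Answer: 52 10 58 43 46 38 47 23

Derivation:
'0': 0..9 range, 52 + ord('0') − ord('0') = 52
'K': A..Z range, ord('K') − ord('A') = 10
'6': 0..9 range, 52 + ord('6') − ord('0') = 58
'r': a..z range, 26 + ord('r') − ord('a') = 43
'u': a..z range, 26 + ord('u') − ord('a') = 46
'm': a..z range, 26 + ord('m') − ord('a') = 38
'v': a..z range, 26 + ord('v') − ord('a') = 47
'X': A..Z range, ord('X') − ord('A') = 23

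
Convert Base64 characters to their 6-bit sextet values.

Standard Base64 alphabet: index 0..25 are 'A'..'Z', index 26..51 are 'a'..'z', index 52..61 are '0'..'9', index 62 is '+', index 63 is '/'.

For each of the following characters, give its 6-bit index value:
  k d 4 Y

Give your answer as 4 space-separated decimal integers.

'k': a..z range, 26 + ord('k') − ord('a') = 36
'd': a..z range, 26 + ord('d') − ord('a') = 29
'4': 0..9 range, 52 + ord('4') − ord('0') = 56
'Y': A..Z range, ord('Y') − ord('A') = 24

Answer: 36 29 56 24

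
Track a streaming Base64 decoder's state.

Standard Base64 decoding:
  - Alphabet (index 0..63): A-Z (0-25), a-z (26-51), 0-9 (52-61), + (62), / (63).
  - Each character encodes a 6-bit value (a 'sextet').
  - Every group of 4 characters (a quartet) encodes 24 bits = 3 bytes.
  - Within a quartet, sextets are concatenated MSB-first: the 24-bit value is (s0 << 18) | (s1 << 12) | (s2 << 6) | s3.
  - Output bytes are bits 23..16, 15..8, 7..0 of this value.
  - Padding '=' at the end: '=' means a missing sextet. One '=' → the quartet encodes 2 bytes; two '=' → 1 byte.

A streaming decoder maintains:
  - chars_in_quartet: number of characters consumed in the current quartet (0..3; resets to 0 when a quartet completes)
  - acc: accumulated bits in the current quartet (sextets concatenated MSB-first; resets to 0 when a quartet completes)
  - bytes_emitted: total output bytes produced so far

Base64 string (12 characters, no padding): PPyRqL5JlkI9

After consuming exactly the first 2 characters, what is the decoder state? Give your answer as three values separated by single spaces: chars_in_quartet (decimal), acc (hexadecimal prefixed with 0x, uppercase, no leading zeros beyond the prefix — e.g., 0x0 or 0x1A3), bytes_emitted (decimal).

After char 0 ('P'=15): chars_in_quartet=1 acc=0xF bytes_emitted=0
After char 1 ('P'=15): chars_in_quartet=2 acc=0x3CF bytes_emitted=0

Answer: 2 0x3CF 0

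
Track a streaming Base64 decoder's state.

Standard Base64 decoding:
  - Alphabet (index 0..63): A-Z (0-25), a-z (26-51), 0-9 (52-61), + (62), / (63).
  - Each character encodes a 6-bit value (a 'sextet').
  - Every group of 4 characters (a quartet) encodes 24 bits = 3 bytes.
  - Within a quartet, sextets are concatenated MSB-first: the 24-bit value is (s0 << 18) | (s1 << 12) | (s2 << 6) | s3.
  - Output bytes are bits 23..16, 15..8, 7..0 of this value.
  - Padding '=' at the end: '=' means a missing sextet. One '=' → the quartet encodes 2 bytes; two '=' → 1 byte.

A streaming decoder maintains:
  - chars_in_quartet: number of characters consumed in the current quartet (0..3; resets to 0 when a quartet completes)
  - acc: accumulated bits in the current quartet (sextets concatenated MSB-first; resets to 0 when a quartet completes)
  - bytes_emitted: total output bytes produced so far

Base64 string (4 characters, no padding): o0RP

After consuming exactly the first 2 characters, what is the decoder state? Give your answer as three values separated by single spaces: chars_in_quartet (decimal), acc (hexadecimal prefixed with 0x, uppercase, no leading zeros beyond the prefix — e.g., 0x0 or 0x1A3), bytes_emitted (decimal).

Answer: 2 0xA34 0

Derivation:
After char 0 ('o'=40): chars_in_quartet=1 acc=0x28 bytes_emitted=0
After char 1 ('0'=52): chars_in_quartet=2 acc=0xA34 bytes_emitted=0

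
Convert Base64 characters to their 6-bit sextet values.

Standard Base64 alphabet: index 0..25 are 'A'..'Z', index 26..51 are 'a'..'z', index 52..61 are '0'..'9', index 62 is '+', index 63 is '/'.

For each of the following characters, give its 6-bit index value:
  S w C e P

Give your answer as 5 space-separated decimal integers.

Answer: 18 48 2 30 15

Derivation:
'S': A..Z range, ord('S') − ord('A') = 18
'w': a..z range, 26 + ord('w') − ord('a') = 48
'C': A..Z range, ord('C') − ord('A') = 2
'e': a..z range, 26 + ord('e') − ord('a') = 30
'P': A..Z range, ord('P') − ord('A') = 15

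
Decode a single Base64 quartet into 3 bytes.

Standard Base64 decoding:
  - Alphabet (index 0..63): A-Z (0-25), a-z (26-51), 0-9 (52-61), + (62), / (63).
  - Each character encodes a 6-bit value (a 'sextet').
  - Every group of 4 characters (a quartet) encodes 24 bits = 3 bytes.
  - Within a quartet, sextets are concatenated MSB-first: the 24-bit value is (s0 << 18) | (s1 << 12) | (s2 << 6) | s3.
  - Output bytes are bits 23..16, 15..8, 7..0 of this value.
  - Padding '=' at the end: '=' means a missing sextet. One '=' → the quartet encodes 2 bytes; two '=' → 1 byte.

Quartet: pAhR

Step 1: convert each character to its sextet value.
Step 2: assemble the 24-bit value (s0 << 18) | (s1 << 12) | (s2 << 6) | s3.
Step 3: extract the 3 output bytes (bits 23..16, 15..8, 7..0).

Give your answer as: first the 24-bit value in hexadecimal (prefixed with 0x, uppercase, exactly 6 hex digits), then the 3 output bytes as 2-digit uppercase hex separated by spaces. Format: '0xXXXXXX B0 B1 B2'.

Answer: 0xA40851 A4 08 51

Derivation:
Sextets: p=41, A=0, h=33, R=17
24-bit: (41<<18) | (0<<12) | (33<<6) | 17
      = 0xA40000 | 0x000000 | 0x000840 | 0x000011
      = 0xA40851
Bytes: (v>>16)&0xFF=A4, (v>>8)&0xFF=08, v&0xFF=51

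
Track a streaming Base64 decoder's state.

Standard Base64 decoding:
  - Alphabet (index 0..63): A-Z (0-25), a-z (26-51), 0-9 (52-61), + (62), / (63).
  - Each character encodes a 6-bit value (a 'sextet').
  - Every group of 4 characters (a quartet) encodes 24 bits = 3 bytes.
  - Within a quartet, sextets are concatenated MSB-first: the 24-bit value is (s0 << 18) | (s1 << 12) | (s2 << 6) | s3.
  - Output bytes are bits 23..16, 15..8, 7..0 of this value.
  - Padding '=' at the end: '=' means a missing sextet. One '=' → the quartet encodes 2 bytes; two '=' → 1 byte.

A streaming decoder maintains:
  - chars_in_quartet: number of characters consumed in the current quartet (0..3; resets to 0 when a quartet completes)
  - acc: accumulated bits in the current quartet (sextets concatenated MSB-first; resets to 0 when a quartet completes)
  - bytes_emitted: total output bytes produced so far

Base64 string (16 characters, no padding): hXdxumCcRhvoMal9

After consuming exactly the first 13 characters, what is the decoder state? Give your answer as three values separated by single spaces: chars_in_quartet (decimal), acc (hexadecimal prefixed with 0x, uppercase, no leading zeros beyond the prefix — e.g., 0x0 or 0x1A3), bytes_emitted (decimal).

Answer: 1 0xC 9

Derivation:
After char 0 ('h'=33): chars_in_quartet=1 acc=0x21 bytes_emitted=0
After char 1 ('X'=23): chars_in_quartet=2 acc=0x857 bytes_emitted=0
After char 2 ('d'=29): chars_in_quartet=3 acc=0x215DD bytes_emitted=0
After char 3 ('x'=49): chars_in_quartet=4 acc=0x857771 -> emit 85 77 71, reset; bytes_emitted=3
After char 4 ('u'=46): chars_in_quartet=1 acc=0x2E bytes_emitted=3
After char 5 ('m'=38): chars_in_quartet=2 acc=0xBA6 bytes_emitted=3
After char 6 ('C'=2): chars_in_quartet=3 acc=0x2E982 bytes_emitted=3
After char 7 ('c'=28): chars_in_quartet=4 acc=0xBA609C -> emit BA 60 9C, reset; bytes_emitted=6
After char 8 ('R'=17): chars_in_quartet=1 acc=0x11 bytes_emitted=6
After char 9 ('h'=33): chars_in_quartet=2 acc=0x461 bytes_emitted=6
After char 10 ('v'=47): chars_in_quartet=3 acc=0x1186F bytes_emitted=6
After char 11 ('o'=40): chars_in_quartet=4 acc=0x461BE8 -> emit 46 1B E8, reset; bytes_emitted=9
After char 12 ('M'=12): chars_in_quartet=1 acc=0xC bytes_emitted=9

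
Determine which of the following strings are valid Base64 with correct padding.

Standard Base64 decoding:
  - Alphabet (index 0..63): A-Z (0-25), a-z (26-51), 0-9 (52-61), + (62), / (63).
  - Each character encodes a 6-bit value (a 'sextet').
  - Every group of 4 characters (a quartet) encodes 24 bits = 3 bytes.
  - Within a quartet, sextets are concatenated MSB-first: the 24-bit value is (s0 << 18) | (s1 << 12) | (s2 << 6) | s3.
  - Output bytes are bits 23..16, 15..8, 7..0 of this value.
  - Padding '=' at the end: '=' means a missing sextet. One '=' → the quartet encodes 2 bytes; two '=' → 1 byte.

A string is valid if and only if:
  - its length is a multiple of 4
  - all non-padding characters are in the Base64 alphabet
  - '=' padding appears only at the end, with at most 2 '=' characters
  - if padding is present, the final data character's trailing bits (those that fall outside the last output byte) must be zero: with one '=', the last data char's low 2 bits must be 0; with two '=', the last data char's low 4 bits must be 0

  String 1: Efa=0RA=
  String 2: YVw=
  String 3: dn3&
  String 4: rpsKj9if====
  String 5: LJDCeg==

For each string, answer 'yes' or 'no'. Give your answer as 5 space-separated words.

String 1: 'Efa=0RA=' → invalid (bad char(s): ['=']; '=' in middle)
String 2: 'YVw=' → valid
String 3: 'dn3&' → invalid (bad char(s): ['&'])
String 4: 'rpsKj9if====' → invalid (4 pad chars (max 2))
String 5: 'LJDCeg==' → valid

Answer: no yes no no yes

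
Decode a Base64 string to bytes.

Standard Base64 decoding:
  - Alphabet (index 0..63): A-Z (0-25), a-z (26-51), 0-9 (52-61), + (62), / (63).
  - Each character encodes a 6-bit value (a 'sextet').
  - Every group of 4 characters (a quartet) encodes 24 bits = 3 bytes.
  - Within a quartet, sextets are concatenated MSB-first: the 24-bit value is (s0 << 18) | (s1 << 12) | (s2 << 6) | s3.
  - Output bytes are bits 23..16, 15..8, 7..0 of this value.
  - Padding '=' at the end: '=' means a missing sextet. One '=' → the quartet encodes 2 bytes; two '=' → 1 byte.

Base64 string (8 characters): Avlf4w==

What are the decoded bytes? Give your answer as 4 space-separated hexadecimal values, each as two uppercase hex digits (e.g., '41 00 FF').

After char 0 ('A'=0): chars_in_quartet=1 acc=0x0 bytes_emitted=0
After char 1 ('v'=47): chars_in_quartet=2 acc=0x2F bytes_emitted=0
After char 2 ('l'=37): chars_in_quartet=3 acc=0xBE5 bytes_emitted=0
After char 3 ('f'=31): chars_in_quartet=4 acc=0x2F95F -> emit 02 F9 5F, reset; bytes_emitted=3
After char 4 ('4'=56): chars_in_quartet=1 acc=0x38 bytes_emitted=3
After char 5 ('w'=48): chars_in_quartet=2 acc=0xE30 bytes_emitted=3
Padding '==': partial quartet acc=0xE30 -> emit E3; bytes_emitted=4

Answer: 02 F9 5F E3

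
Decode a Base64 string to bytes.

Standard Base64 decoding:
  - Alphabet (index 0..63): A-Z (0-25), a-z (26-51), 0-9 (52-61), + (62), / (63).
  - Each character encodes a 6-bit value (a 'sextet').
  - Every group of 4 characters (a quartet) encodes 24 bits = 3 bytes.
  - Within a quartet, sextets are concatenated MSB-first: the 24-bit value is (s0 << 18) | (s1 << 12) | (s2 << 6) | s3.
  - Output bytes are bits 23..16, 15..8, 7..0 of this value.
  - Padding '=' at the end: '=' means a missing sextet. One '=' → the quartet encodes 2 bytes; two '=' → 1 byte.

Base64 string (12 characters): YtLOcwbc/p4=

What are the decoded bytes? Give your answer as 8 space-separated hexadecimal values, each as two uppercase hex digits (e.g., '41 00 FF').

After char 0 ('Y'=24): chars_in_quartet=1 acc=0x18 bytes_emitted=0
After char 1 ('t'=45): chars_in_quartet=2 acc=0x62D bytes_emitted=0
After char 2 ('L'=11): chars_in_quartet=3 acc=0x18B4B bytes_emitted=0
After char 3 ('O'=14): chars_in_quartet=4 acc=0x62D2CE -> emit 62 D2 CE, reset; bytes_emitted=3
After char 4 ('c'=28): chars_in_quartet=1 acc=0x1C bytes_emitted=3
After char 5 ('w'=48): chars_in_quartet=2 acc=0x730 bytes_emitted=3
After char 6 ('b'=27): chars_in_quartet=3 acc=0x1CC1B bytes_emitted=3
After char 7 ('c'=28): chars_in_quartet=4 acc=0x7306DC -> emit 73 06 DC, reset; bytes_emitted=6
After char 8 ('/'=63): chars_in_quartet=1 acc=0x3F bytes_emitted=6
After char 9 ('p'=41): chars_in_quartet=2 acc=0xFE9 bytes_emitted=6
After char 10 ('4'=56): chars_in_quartet=3 acc=0x3FA78 bytes_emitted=6
Padding '=': partial quartet acc=0x3FA78 -> emit FE 9E; bytes_emitted=8

Answer: 62 D2 CE 73 06 DC FE 9E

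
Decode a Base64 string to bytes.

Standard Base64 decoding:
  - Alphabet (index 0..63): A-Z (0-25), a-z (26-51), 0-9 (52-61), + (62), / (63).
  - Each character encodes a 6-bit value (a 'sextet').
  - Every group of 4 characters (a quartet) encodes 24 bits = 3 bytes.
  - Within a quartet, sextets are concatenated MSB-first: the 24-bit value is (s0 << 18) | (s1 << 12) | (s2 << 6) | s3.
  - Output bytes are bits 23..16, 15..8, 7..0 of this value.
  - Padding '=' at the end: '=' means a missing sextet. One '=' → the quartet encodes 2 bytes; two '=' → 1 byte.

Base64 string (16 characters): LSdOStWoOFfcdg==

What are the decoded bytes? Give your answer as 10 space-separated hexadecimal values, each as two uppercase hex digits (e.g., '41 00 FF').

After char 0 ('L'=11): chars_in_quartet=1 acc=0xB bytes_emitted=0
After char 1 ('S'=18): chars_in_quartet=2 acc=0x2D2 bytes_emitted=0
After char 2 ('d'=29): chars_in_quartet=3 acc=0xB49D bytes_emitted=0
After char 3 ('O'=14): chars_in_quartet=4 acc=0x2D274E -> emit 2D 27 4E, reset; bytes_emitted=3
After char 4 ('S'=18): chars_in_quartet=1 acc=0x12 bytes_emitted=3
After char 5 ('t'=45): chars_in_quartet=2 acc=0x4AD bytes_emitted=3
After char 6 ('W'=22): chars_in_quartet=3 acc=0x12B56 bytes_emitted=3
After char 7 ('o'=40): chars_in_quartet=4 acc=0x4AD5A8 -> emit 4A D5 A8, reset; bytes_emitted=6
After char 8 ('O'=14): chars_in_quartet=1 acc=0xE bytes_emitted=6
After char 9 ('F'=5): chars_in_quartet=2 acc=0x385 bytes_emitted=6
After char 10 ('f'=31): chars_in_quartet=3 acc=0xE15F bytes_emitted=6
After char 11 ('c'=28): chars_in_quartet=4 acc=0x3857DC -> emit 38 57 DC, reset; bytes_emitted=9
After char 12 ('d'=29): chars_in_quartet=1 acc=0x1D bytes_emitted=9
After char 13 ('g'=32): chars_in_quartet=2 acc=0x760 bytes_emitted=9
Padding '==': partial quartet acc=0x760 -> emit 76; bytes_emitted=10

Answer: 2D 27 4E 4A D5 A8 38 57 DC 76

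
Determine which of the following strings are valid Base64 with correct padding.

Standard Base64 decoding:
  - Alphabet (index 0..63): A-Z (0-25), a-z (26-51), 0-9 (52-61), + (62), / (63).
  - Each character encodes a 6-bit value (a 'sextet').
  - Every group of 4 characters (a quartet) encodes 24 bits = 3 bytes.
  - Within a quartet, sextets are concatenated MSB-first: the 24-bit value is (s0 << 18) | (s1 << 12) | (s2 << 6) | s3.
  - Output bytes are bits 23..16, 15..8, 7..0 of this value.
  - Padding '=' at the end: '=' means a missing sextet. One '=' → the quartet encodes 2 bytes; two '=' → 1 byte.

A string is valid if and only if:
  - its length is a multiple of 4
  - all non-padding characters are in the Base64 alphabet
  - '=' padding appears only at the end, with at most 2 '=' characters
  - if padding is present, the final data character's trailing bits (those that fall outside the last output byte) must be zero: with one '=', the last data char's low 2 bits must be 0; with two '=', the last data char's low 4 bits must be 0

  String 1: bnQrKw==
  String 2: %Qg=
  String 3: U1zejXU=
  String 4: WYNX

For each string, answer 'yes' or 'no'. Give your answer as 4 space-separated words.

String 1: 'bnQrKw==' → valid
String 2: '%Qg=' → invalid (bad char(s): ['%'])
String 3: 'U1zejXU=' → valid
String 4: 'WYNX' → valid

Answer: yes no yes yes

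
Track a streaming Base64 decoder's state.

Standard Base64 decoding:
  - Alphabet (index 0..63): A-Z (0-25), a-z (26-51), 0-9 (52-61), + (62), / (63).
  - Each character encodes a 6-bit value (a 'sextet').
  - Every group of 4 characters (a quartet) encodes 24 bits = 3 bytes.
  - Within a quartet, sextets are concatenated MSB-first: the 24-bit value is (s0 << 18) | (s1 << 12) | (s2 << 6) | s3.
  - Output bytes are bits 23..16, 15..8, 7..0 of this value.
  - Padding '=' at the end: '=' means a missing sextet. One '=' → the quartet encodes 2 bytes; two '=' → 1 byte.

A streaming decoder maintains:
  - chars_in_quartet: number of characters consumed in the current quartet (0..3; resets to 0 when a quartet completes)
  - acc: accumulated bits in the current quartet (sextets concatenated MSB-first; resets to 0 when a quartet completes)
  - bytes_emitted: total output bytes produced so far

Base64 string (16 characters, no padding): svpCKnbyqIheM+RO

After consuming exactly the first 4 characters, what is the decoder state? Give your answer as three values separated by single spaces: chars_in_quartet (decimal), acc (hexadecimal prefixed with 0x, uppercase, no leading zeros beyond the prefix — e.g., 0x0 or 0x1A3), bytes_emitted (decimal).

Answer: 0 0x0 3

Derivation:
After char 0 ('s'=44): chars_in_quartet=1 acc=0x2C bytes_emitted=0
After char 1 ('v'=47): chars_in_quartet=2 acc=0xB2F bytes_emitted=0
After char 2 ('p'=41): chars_in_quartet=3 acc=0x2CBE9 bytes_emitted=0
After char 3 ('C'=2): chars_in_quartet=4 acc=0xB2FA42 -> emit B2 FA 42, reset; bytes_emitted=3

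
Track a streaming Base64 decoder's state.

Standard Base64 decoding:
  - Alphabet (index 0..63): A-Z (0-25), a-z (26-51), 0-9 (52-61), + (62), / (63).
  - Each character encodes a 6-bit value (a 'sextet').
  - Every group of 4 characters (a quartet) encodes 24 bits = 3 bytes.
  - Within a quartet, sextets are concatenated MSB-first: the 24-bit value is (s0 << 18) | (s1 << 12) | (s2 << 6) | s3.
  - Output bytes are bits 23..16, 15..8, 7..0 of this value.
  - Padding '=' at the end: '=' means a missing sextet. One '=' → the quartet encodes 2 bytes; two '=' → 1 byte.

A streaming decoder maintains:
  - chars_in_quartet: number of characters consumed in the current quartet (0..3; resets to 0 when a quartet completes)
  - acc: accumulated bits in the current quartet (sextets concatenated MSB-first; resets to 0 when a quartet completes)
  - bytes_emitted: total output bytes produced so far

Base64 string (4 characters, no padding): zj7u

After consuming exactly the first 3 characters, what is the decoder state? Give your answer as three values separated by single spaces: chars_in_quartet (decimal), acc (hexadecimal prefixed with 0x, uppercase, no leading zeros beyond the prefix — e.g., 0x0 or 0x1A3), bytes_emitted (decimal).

Answer: 3 0x338FB 0

Derivation:
After char 0 ('z'=51): chars_in_quartet=1 acc=0x33 bytes_emitted=0
After char 1 ('j'=35): chars_in_quartet=2 acc=0xCE3 bytes_emitted=0
After char 2 ('7'=59): chars_in_quartet=3 acc=0x338FB bytes_emitted=0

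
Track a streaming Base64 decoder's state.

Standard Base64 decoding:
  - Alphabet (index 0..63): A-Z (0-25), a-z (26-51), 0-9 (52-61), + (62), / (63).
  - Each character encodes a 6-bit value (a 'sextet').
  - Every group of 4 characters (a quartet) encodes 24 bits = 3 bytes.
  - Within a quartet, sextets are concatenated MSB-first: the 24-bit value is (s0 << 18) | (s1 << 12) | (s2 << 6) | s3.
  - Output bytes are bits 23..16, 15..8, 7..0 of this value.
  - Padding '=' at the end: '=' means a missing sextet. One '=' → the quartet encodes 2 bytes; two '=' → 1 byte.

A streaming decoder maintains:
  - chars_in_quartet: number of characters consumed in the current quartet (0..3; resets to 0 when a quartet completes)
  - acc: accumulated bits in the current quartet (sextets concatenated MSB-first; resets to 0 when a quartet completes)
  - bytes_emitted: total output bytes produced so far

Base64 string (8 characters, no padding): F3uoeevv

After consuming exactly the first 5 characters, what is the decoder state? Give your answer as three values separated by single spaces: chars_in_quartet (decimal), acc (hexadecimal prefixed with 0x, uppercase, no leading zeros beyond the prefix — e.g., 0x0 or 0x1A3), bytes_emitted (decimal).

After char 0 ('F'=5): chars_in_quartet=1 acc=0x5 bytes_emitted=0
After char 1 ('3'=55): chars_in_quartet=2 acc=0x177 bytes_emitted=0
After char 2 ('u'=46): chars_in_quartet=3 acc=0x5DEE bytes_emitted=0
After char 3 ('o'=40): chars_in_quartet=4 acc=0x177BA8 -> emit 17 7B A8, reset; bytes_emitted=3
After char 4 ('e'=30): chars_in_quartet=1 acc=0x1E bytes_emitted=3

Answer: 1 0x1E 3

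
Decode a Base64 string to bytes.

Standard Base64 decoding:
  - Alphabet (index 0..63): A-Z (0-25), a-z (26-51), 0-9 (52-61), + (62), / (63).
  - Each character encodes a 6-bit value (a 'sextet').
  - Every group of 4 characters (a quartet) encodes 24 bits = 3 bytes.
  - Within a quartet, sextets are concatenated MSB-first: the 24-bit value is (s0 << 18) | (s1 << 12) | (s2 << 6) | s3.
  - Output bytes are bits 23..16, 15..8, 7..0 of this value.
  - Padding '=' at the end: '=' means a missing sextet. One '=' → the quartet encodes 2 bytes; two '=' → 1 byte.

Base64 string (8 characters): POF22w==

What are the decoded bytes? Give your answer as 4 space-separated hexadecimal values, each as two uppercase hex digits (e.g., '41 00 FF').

After char 0 ('P'=15): chars_in_quartet=1 acc=0xF bytes_emitted=0
After char 1 ('O'=14): chars_in_quartet=2 acc=0x3CE bytes_emitted=0
After char 2 ('F'=5): chars_in_quartet=3 acc=0xF385 bytes_emitted=0
After char 3 ('2'=54): chars_in_quartet=4 acc=0x3CE176 -> emit 3C E1 76, reset; bytes_emitted=3
After char 4 ('2'=54): chars_in_quartet=1 acc=0x36 bytes_emitted=3
After char 5 ('w'=48): chars_in_quartet=2 acc=0xDB0 bytes_emitted=3
Padding '==': partial quartet acc=0xDB0 -> emit DB; bytes_emitted=4

Answer: 3C E1 76 DB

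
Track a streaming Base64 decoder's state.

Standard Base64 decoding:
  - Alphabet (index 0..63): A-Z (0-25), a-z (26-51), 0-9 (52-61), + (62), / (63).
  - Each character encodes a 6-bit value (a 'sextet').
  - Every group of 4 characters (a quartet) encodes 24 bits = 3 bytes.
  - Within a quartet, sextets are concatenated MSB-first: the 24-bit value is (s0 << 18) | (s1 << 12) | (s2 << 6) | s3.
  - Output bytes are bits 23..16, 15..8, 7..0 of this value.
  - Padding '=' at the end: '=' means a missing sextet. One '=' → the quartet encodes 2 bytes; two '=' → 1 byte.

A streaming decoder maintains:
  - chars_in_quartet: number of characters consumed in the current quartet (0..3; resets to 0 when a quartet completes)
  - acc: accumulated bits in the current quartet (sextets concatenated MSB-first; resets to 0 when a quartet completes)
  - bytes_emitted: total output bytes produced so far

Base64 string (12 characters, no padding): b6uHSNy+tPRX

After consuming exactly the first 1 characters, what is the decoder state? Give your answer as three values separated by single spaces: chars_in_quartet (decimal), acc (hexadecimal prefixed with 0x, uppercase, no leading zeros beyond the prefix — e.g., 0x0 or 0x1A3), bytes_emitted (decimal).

After char 0 ('b'=27): chars_in_quartet=1 acc=0x1B bytes_emitted=0

Answer: 1 0x1B 0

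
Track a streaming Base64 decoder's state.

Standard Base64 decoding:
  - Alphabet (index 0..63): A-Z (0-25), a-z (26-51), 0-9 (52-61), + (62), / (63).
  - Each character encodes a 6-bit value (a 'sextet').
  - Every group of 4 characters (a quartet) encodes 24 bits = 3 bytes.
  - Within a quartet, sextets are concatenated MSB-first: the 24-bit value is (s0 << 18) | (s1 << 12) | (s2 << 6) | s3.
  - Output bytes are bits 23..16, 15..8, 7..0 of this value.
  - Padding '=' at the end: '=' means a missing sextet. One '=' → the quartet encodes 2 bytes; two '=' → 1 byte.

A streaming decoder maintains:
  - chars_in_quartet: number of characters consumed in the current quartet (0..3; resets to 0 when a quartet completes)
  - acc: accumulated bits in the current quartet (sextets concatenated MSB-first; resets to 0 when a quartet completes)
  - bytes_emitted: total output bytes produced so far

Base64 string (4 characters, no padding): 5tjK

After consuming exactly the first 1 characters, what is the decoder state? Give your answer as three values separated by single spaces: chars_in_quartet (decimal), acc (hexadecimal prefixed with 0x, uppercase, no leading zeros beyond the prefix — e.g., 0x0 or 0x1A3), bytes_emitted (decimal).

Answer: 1 0x39 0

Derivation:
After char 0 ('5'=57): chars_in_quartet=1 acc=0x39 bytes_emitted=0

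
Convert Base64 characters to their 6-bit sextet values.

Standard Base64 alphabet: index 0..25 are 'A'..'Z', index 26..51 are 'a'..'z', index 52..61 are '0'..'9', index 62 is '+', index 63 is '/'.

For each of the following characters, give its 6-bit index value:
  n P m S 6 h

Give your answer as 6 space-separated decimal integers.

'n': a..z range, 26 + ord('n') − ord('a') = 39
'P': A..Z range, ord('P') − ord('A') = 15
'm': a..z range, 26 + ord('m') − ord('a') = 38
'S': A..Z range, ord('S') − ord('A') = 18
'6': 0..9 range, 52 + ord('6') − ord('0') = 58
'h': a..z range, 26 + ord('h') − ord('a') = 33

Answer: 39 15 38 18 58 33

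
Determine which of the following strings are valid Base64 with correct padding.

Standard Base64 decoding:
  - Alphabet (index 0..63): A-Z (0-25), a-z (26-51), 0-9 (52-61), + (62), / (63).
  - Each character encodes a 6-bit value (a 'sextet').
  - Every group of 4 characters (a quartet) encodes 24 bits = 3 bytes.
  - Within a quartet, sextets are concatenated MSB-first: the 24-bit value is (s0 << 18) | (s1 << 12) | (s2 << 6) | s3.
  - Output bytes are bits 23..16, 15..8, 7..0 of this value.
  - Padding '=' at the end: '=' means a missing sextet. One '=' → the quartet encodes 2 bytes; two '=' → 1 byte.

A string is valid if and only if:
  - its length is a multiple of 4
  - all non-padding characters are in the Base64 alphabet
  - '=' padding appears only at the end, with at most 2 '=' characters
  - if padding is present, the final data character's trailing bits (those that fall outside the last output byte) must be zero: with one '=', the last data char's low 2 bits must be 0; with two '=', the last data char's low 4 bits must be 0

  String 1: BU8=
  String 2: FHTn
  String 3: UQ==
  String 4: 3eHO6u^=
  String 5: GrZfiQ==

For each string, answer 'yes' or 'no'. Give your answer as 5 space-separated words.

Answer: yes yes yes no yes

Derivation:
String 1: 'BU8=' → valid
String 2: 'FHTn' → valid
String 3: 'UQ==' → valid
String 4: '3eHO6u^=' → invalid (bad char(s): ['^'])
String 5: 'GrZfiQ==' → valid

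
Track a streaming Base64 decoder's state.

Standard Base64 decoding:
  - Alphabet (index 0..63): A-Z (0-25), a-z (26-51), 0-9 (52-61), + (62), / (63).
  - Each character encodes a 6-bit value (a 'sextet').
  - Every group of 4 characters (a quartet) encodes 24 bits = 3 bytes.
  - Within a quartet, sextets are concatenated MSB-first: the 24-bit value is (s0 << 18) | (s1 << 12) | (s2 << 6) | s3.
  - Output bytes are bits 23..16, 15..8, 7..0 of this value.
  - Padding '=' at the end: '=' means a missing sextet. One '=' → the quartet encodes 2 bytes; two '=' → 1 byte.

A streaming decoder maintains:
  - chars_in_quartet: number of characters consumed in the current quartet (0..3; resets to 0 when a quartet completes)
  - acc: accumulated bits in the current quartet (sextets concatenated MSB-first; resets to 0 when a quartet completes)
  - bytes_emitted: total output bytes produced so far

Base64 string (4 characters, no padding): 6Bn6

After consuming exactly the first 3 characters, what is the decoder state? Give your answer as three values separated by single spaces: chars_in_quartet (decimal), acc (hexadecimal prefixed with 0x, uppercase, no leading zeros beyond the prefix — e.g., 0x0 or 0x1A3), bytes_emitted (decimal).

Answer: 3 0x3A067 0

Derivation:
After char 0 ('6'=58): chars_in_quartet=1 acc=0x3A bytes_emitted=0
After char 1 ('B'=1): chars_in_quartet=2 acc=0xE81 bytes_emitted=0
After char 2 ('n'=39): chars_in_quartet=3 acc=0x3A067 bytes_emitted=0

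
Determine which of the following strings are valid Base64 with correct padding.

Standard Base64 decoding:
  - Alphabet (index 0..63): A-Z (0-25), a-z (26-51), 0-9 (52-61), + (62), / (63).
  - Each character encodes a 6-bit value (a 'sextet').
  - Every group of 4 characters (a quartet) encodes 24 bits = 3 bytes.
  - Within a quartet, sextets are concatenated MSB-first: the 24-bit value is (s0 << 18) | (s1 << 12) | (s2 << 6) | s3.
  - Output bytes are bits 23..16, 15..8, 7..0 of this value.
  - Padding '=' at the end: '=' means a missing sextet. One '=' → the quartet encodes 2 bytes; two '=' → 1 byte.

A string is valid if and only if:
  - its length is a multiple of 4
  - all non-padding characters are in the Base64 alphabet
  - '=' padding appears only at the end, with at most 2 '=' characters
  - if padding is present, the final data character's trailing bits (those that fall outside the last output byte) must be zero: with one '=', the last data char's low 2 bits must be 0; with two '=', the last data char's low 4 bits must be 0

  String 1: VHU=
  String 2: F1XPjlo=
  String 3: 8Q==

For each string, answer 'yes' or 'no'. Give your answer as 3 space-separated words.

String 1: 'VHU=' → valid
String 2: 'F1XPjlo=' → valid
String 3: '8Q==' → valid

Answer: yes yes yes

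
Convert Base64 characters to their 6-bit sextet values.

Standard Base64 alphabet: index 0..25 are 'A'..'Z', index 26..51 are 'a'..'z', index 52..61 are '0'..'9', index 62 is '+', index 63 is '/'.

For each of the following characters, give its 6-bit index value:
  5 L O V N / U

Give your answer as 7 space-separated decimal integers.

Answer: 57 11 14 21 13 63 20

Derivation:
'5': 0..9 range, 52 + ord('5') − ord('0') = 57
'L': A..Z range, ord('L') − ord('A') = 11
'O': A..Z range, ord('O') − ord('A') = 14
'V': A..Z range, ord('V') − ord('A') = 21
'N': A..Z range, ord('N') − ord('A') = 13
'/': index 63
'U': A..Z range, ord('U') − ord('A') = 20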